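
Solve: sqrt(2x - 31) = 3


Square both sides: 2x - 31 = 3^2 = 9
2x = 9 + 31 = 40
x = 20
Check: sqrt(2*20 - 31) = sqrt(9) = 3 ✓

x = 20


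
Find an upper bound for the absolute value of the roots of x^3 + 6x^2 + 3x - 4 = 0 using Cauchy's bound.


Cauchy's bound: all roots r satisfy |r| <= 1 + max(|a_i/a_n|) for i = 0,...,n-1
where a_n is the leading coefficient.

Coefficients: [1, 6, 3, -4]
Leading coefficient a_n = 1
Ratios |a_i/a_n|: 6, 3, 4
Maximum ratio: 6
Cauchy's bound: |r| <= 1 + 6 = 7

Upper bound = 7


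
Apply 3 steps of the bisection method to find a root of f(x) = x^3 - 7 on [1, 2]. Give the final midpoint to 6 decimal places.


f(x) = x^3 - 7
f(1) = -6 < 0
f(2) = 1 > 0

Step 1: midpoint = (1.000000 + 2.000000)/2 = 1.500000
  f(1.500000) = -3.625000
  f(mid) < 0, so root is in [1.500000, 2.000000]

Step 2: midpoint = (1.500000 + 2.000000)/2 = 1.750000
  f(1.750000) = -1.640625
  f(mid) < 0, so root is in [1.750000, 2.000000]

Step 3: midpoint = (1.750000 + 2.000000)/2 = 1.875000
  f(1.875000) = -0.408203
  f(mid) < 0, so root is in [1.875000, 2.000000]

midpoint = 1.875000


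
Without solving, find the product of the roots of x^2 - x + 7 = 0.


By Vieta's formulas for ax^2 + bx + c = 0:
  Sum of roots = -b/a
  Product of roots = c/a

Here a = 1, b = -1, c = 7
Sum = -(-1)/1 = 1
Product = 7/1 = 7

Product = 7


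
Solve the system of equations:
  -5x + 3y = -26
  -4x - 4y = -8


Using Cramer's rule:
Determinant D = (-5)(-4) - (-4)(3) = 20 + 12 = 32
Dx = (-26)(-4) - (-8)(3) = 104 + 24 = 128
Dy = (-5)(-8) - (-4)(-26) = 40 - 104 = -64
x = Dx/D = 128/32 = 4
y = Dy/D = -64/32 = -2

x = 4, y = -2


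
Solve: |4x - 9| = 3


An absolute value equation |expr| = 3 gives two cases:
Case 1: 4x - 9 = 3
  4x = 12, so x = 3
Case 2: 4x - 9 = -3
  4x = 6, so x = 3/2

x = 3/2, x = 3


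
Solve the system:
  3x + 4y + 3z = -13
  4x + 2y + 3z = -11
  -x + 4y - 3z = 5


Using Cramer's rule. Expand each determinant along the first row.
D  = 3*[2*(-3) - 3*4] - 4*[4*(-3) - 3*(-1)] + 3*[4*4 - 2*(-1)]
  = 3*(-18) - 4*(-9) + 3*(18) = 36
Dx = (-13)*[2*(-3) - 3*4] - 4*[(-11)*(-3) - 3*5] + 3*[(-11)*4 - 2*5]
  = (-13)*(-18) - 4*(18) + 3*(-54) = 0
Dy = 3*[(-11)*(-3) - 3*5] - (-13)*[4*(-3) - 3*(-1)] + 3*[4*5 - (-11)*(-1)]
  = 3*(18) - (-13)*(-9) + 3*(9) = -36
Dz = 3*[2*5 - (-11)*4] - 4*[4*5 - (-11)*(-1)] + (-13)*[4*4 - 2*(-1)]
  = 3*(54) - 4*(9) + (-13)*(18) = -108
x = Dx/D = 0/36 = 0, y = Dy/D = -36/36 = -1, z = Dz/D = -108/36 = -3
Check eq1: (3)(0) + (4)(-1) + (3)(-3) = -13 = -13 ✓
Check eq2: (4)(0) + (2)(-1) + (3)(-3) = -11 = -11 ✓
Check eq3: (-1)(0) + (4)(-1) + (-3)(-3) = 5 = 5 ✓

x = 0, y = -1, z = -3


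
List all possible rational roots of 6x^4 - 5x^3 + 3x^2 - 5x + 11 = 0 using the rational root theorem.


Rational root theorem: possible roots are ±p/q where:
  p divides the constant term (11): p ∈ {1, 11}
  q divides the leading coefficient (6): q ∈ {1, 2, 3, 6}

All possible rational roots: -11, -11/2, -11/3, -11/6, -1, -1/2, -1/3, -1/6, 1/6, 1/3, 1/2, 1, 11/6, 11/3, 11/2, 11

-11, -11/2, -11/3, -11/6, -1, -1/2, -1/3, -1/6, 1/6, 1/3, 1/2, 1, 11/6, 11/3, 11/2, 11


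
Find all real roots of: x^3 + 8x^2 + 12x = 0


The constant term is 0, so x = 0 is a root. Factor out x:
  x(x^2 + 8x + 12) = 0
Solve the quadratic x^2 + 8x + 12 = 0: discriminant = 8^2 - 4(1)(12) = 64 - 48 = 16.
sqrt(16) = 4, so x = (-8 ± 4)/2: x = -2 or x = -6.

x = -6, x = -2, x = 0


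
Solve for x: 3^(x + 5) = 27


Express both sides with the same base.
27 = 3^3
Since the bases match, equate exponents: x + 5 = 3
So x = 3 - (5) = -2

x = -2


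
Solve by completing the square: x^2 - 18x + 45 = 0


Start: x^2 - 18x + 45 = 0
Move constant: x^2 - 18x = -45
Half of -18 is -9, squared is 81
Add 81 to both sides: x^2 - 18x + 81 = 36
(x - 9)^2 = 36
x - 9 = ±6
x = 9 + 6 = 15 or x = 9 - 6 = 3

x = 3, x = 15


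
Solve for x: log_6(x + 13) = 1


Convert to exponential form: x + 13 = 6^1 = 6
x = 6 - 13 = -7
Check: log_6(-7 + 13) = log_6(6) = log_6(6) = 1 ✓

x = -7


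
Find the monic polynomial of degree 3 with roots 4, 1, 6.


A monic polynomial with roots 4, 1, 6 is:
p(x) = (x - 4)(x - 1)(x - 6)
After multiplying by (x - 4): x - 4
After multiplying by (x - 1): x^2 - 5x + 4
After multiplying by (x - 6): x^3 - 11x^2 + 34x - 24

x^3 - 11x^2 + 34x - 24


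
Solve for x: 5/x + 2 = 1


Subtract 2 from both sides: 5/x = -1
Multiply both sides by x: 5 = -1 * x
Divide by -1: x = -5

x = -5


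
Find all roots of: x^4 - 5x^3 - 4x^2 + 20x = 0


The constant term is 0, so x = 0 is a root. Factor out x:
  x^3 - 5x^2 - 4x + 20 = 0
Let p(x) = x^3 - 5x^2 - 4x + 20. By the rational root theorem (leading coefficient 1), any rational root is an integer divisor of 20: try ±1, ±2, ... in turn.
Test x = 1: value = 12 ≠ 0.
Test x = -1: value = 18 ≠ 0.
Test x = 2: value = 0 ✓, so (x - 2) is a factor.
Synthetic division by (x - 2): bring down 1; 1(2) - 5 = -3; (-3)(2) - 4 = -10; (-10)(2) + 20 = 0 → quotient x^2 - 3x - 10, remainder 0.
Solve the quadratic x^2 - 3x - 10 = 0: discriminant = (-3)^2 - 4(1)(-10) = 9 + 40 = 49.
sqrt(49) = 7, so x = (3 ± 7)/2: x = 5 or x = -2.
Collecting all roots found:

x = -2, x = 0, x = 2, x = 5


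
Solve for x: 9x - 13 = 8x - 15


Starting with: 9x - 13 = 8x - 15
Move all x terms to left: (9 - 8)x = -15 + 13
Simplify: x = -2
Divide both sides by 1: x = -2

x = -2


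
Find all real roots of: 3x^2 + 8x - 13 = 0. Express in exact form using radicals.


Using the quadratic formula: x = (-b ± sqrt(b^2 - 4ac)) / (2a)
Here a = 3, b = 8, c = -13
Discriminant = b^2 - 4ac = 8^2 - 4(3)(-13) = 64 + 156 = 220
Since discriminant = 220 > 0, there are two real roots.
x = (-8 ± 2*sqrt(55)) / 6
Simplifying: x = (-4 ± sqrt(55)) / 3
Numerically: x ≈ 1.1387 or x ≈ -3.8054

x = (-4 + sqrt(55)) / 3 or x = (-4 - sqrt(55)) / 3


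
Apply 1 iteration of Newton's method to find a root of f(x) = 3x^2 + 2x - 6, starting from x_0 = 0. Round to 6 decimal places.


Newton's method: x_(n+1) = x_n - f(x_n)/f'(x_n)
f(x) = 3x^2 + 2x - 6
f'(x) = 6x + 2

Iteration 1:
  f(0.000000) = -6.000000
  f'(0.000000) = 2.000000
  x_1 = 0.000000 - (-6.000000)/(2.000000) = 3.000000

x_1 = 3.000000


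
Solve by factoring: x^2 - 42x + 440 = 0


We need two numbers that multiply to 440 and add to -42.
Those numbers are -22 and -20 (since (-22) * (-20) = 440 and (-22) + (-20) = -42).
So x^2 - 42x + 440 = (x - 22)(x - 20) = 0
Setting each factor to zero: x = 22 or x = 20

x = 20, x = 22


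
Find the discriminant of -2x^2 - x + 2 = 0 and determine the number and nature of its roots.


For ax^2 + bx + c = 0, discriminant D = b^2 - 4ac
Here a = -2, b = -1, c = 2
D = (-1)^2 - 4(-2)(2) = 1 + 16 = 17

D = 17 > 0 but not a perfect square
The equation has 2 distinct real irrational roots.

Discriminant = 17, 2 distinct real irrational roots


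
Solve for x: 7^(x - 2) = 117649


Express both sides with the same base.
117649 = 7^6
Since the bases match, equate exponents: x - 2 = 6
So x = 6 - (-2) = 8

x = 8


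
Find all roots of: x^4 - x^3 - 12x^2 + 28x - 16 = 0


Let p(x) = x^4 - x^3 - 12x^2 + 28x - 16. By the rational root theorem (leading coefficient 1), any rational root is an integer divisor of 16: try ±1, ±2, ... in turn.
Test x = 1: value = 0 ✓, so (x - 1) is a factor.
Synthetic division by (x - 1): bring down 1; 1(1) - 1 = 0; 0(1) - 12 = -12; (-12)(1) + 28 = 16; 16(1) - 16 = 0 → quotient x^3 - 12x + 16, remainder 0.
Continue with the quotient x^3 - 12x + 16 (candidates must divide 16; re-test x = 1 first in case it repeats).
Test x = 1: value = 5 ≠ 0.
Test x = -1: value = 27 ≠ 0.
Test x = 2: value = 0 ✓, so (x - 2) is a factor.
Synthetic division by (x - 2): bring down 1; 1(2) + 0 = 2; 2(2) - 12 = -8; (-8)(2) + 16 = 0 → quotient x^2 + 2x - 8, remainder 0.
Solve the quadratic x^2 + 2x - 8 = 0: discriminant = 2^2 - 4(1)(-8) = 4 + 32 = 36.
sqrt(36) = 6, so x = (-2 ± 6)/2: x = 2 or x = -4.
Collecting all roots found:

x = -4, x = 1, x = 2 (multiplicity 2)


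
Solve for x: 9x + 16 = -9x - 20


Starting with: 9x + 16 = -9x - 20
Move all x terms to left: (9 + 9)x = -20 - 16
Simplify: 18x = -36
Divide both sides by 18: x = -2

x = -2


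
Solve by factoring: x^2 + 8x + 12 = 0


We need two numbers that multiply to 12 and add to 8.
Those numbers are 2 and 6 (since 2 * 6 = 12 and 2 + 6 = 8).
So x^2 + 8x + 12 = (x + 2)(x + 6) = 0
Setting each factor to zero: x = -2 or x = -6

x = -6, x = -2


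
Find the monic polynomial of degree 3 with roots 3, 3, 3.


A monic polynomial with roots 3, 3, 3 is:
p(x) = (x - 3)(x - 3)(x - 3)
After multiplying by (x - 3): x - 3
After multiplying by (x - 3): x^2 - 6x + 9
After multiplying by (x - 3): x^3 - 9x^2 + 27x - 27

x^3 - 9x^2 + 27x - 27


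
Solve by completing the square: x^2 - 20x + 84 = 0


Start: x^2 - 20x + 84 = 0
Move constant: x^2 - 20x = -84
Half of -20 is -10, squared is 100
Add 100 to both sides: x^2 - 20x + 100 = 16
(x - 10)^2 = 16
x - 10 = ±4
x = 10 + 4 = 14 or x = 10 - 4 = 6

x = 6, x = 14


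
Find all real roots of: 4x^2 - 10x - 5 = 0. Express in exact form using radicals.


Using the quadratic formula: x = (-b ± sqrt(b^2 - 4ac)) / (2a)
Here a = 4, b = -10, c = -5
Discriminant = b^2 - 4ac = (-10)^2 - 4(4)(-5) = 100 + 80 = 180
Since discriminant = 180 > 0, there are two real roots.
x = (10 ± 6*sqrt(5)) / 8
Simplifying: x = (5 ± 3*sqrt(5)) / 4
Numerically: x ≈ 2.9271 or x ≈ -0.4271

x = (5 + 3*sqrt(5)) / 4 or x = (5 - 3*sqrt(5)) / 4


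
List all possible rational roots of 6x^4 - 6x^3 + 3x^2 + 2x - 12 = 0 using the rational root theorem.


Rational root theorem: possible roots are ±p/q where:
  p divides the constant term (-12): p ∈ {1, 2, 3, 4, 6, 12}
  q divides the leading coefficient (6): q ∈ {1, 2, 3, 6}

All possible rational roots: -12, -6, -4, -3, -2, -3/2, -4/3, -1, -2/3, -1/2, -1/3, -1/6, 1/6, 1/3, 1/2, 2/3, 1, 4/3, 3/2, 2, 3, 4, 6, 12

-12, -6, -4, -3, -2, -3/2, -4/3, -1, -2/3, -1/2, -1/3, -1/6, 1/6, 1/3, 1/2, 2/3, 1, 4/3, 3/2, 2, 3, 4, 6, 12


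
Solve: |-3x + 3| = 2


An absolute value equation |expr| = 2 gives two cases:
Case 1: -3x + 3 = 2
  -3x = -1, so x = 1/3
Case 2: -3x + 3 = -2
  -3x = -5, so x = 5/3

x = 1/3, x = 5/3


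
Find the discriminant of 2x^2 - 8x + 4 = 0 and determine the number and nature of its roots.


For ax^2 + bx + c = 0, discriminant D = b^2 - 4ac
Here a = 2, b = -8, c = 4
D = (-8)^2 - 4(2)(4) = 64 - 32 = 32

D = 32 > 0 but not a perfect square
The equation has 2 distinct real irrational roots.

Discriminant = 32, 2 distinct real irrational roots


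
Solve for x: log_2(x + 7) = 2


Convert to exponential form: x + 7 = 2^2 = 4
x = 4 - 7 = -3
Check: log_2(-3 + 7) = log_2(4) = log_2(4) = 2 ✓

x = -3


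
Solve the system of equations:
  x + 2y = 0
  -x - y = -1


Using Cramer's rule:
Determinant D = (1)(-1) - (-1)(2) = -1 + 2 = 1
Dx = (0)(-1) - (-1)(2) = 0 + 2 = 2
Dy = (1)(-1) - (-1)(0) = -1 - 0 = -1
x = Dx/D = 2/1 = 2
y = Dy/D = -1/1 = -1

x = 2, y = -1


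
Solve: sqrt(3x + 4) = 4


Square both sides: 3x + 4 = 4^2 = 16
3x = 16 - 4 = 12
x = 4
Check: sqrt(3*4 + 4) = sqrt(16) = 4 ✓

x = 4


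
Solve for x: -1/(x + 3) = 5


Multiply both sides by (x + 3): -1 = 5(x + 3)
Distribute: -1 = 5x + 15
5x = -1 - 15 = -16
x = -16/5

x = -16/5


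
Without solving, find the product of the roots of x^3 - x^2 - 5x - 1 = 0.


By Vieta's formulas for x^3 + bx^2 + cx + d = 0:
  r1 + r2 + r3 = -b/a = 1
  r1*r2 + r1*r3 + r2*r3 = c/a = -5
  r1*r2*r3 = -d/a = 1


Product = 1


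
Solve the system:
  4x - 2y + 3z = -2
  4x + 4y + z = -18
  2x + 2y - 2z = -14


Using Cramer's rule. Expand each determinant along the first row.
D  = 4*[4*(-2) - 1*2] - (-2)*[4*(-2) - 1*2] + 3*[4*2 - 4*2]
  = 4*(-10) - (-2)*(-10) + 3*(0) = -60
Dx = (-2)*[4*(-2) - 1*2] - (-2)*[(-18)*(-2) - 1*(-14)] + 3*[(-18)*2 - 4*(-14)]
  = (-2)*(-10) - (-2)*(50) + 3*(20) = 180
Dy = 4*[(-18)*(-2) - 1*(-14)] - (-2)*[4*(-2) - 1*2] + 3*[4*(-14) - (-18)*2]
  = 4*(50) - (-2)*(-10) + 3*(-20) = 120
Dz = 4*[4*(-14) - (-18)*2] - (-2)*[4*(-14) - (-18)*2] + (-2)*[4*2 - 4*2]
  = 4*(-20) - (-2)*(-20) + (-2)*(0) = -120
x = Dx/D = 180/-60 = -3, y = Dy/D = 120/-60 = -2, z = Dz/D = -120/-60 = 2
Check eq1: (4)(-3) + (-2)(-2) + (3)(2) = -2 = -2 ✓
Check eq2: (4)(-3) + (4)(-2) + (1)(2) = -18 = -18 ✓
Check eq3: (2)(-3) + (2)(-2) + (-2)(2) = -14 = -14 ✓

x = -3, y = -2, z = 2


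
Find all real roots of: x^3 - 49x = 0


The constant term is 0, so x = 0 is a root. Factor out x:
  x(x^2 - 49) = 0
Solve the quadratic x^2 - 49 = 0: discriminant = 0^2 - 4(1)(-49) = 0 + 196 = 196.
sqrt(196) = 14, so x = (0 ± 14)/2: x = 7 or x = -7.

x = -7, x = 0, x = 7


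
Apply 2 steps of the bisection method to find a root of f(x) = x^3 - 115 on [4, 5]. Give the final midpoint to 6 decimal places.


f(x) = x^3 - 115
f(4) = -51 < 0
f(5) = 10 > 0

Step 1: midpoint = (4.000000 + 5.000000)/2 = 4.500000
  f(4.500000) = -23.875000
  f(mid) < 0, so root is in [4.500000, 5.000000]

Step 2: midpoint = (4.500000 + 5.000000)/2 = 4.750000
  f(4.750000) = -7.828125
  f(mid) < 0, so root is in [4.750000, 5.000000]

midpoint = 4.750000


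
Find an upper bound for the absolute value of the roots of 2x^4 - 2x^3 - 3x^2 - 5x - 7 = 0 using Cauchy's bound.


Cauchy's bound: all roots r satisfy |r| <= 1 + max(|a_i/a_n|) for i = 0,...,n-1
where a_n is the leading coefficient.

Coefficients: [2, -2, -3, -5, -7]
Leading coefficient a_n = 2
Ratios |a_i/a_n|: 1, 3/2, 5/2, 7/2
Maximum ratio: 7/2
Cauchy's bound: |r| <= 1 + 7/2 = 9/2

Upper bound = 9/2


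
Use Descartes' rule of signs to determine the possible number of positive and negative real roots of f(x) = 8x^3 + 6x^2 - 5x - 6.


Descartes' rule of signs:

For positive roots, count sign changes in f(x) = 8x^3 + 6x^2 - 5x - 6:
Signs of coefficients: +, +, -, -
Number of sign changes: 1
Possible positive real roots: 1

For negative roots, examine f(-x) = -8x^3 + 6x^2 + 5x - 6:
Signs of coefficients: -, +, +, -
Number of sign changes: 2
Possible negative real roots: 2, 0

Positive roots: 1; Negative roots: 2 or 0


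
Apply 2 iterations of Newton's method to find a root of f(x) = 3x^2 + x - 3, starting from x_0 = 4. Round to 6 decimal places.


Newton's method: x_(n+1) = x_n - f(x_n)/f'(x_n)
f(x) = 3x^2 + x - 3
f'(x) = 6x + 1

Iteration 1:
  f(4.000000) = 49.000000
  f'(4.000000) = 25.000000
  x_1 = 4.000000 - (49.000000)/(25.000000) = 2.040000

Iteration 2:
  f(2.040000) = 11.524800
  f'(2.040000) = 13.240000
  x_2 = 2.040000 - (11.524800)/(13.240000) = 1.169547

x_2 = 1.169547


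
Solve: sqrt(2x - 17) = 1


Square both sides: 2x - 17 = 1^2 = 1
2x = 1 + 17 = 18
x = 9
Check: sqrt(2*9 - 17) = sqrt(1) = 1 ✓

x = 9


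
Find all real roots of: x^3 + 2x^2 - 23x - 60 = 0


Let p(x) = x^3 + 2x^2 - 23x - 60. By the rational root theorem (leading coefficient 1), any rational root is an integer divisor of 60: try ±1, ±2, ... in turn.
Test x = 1: value = -80 ≠ 0.
Test x = -1: value = -36 ≠ 0.
Test x = 2: value = -90 ≠ 0.
Test x = -2: value = -14 ≠ 0.
Test x = 3: value = -84 ≠ 0.
Test x = -3: value = 0 ✓, so (x + 3) is a factor.
Synthetic division by (x + 3): bring down 1; 1(-3) + 2 = -1; (-1)(-3) - 23 = -20; (-20)(-3) - 60 = 0 → quotient x^2 - x - 20, remainder 0.
Solve the quadratic x^2 - x - 20 = 0: discriminant = (-1)^2 - 4(1)(-20) = 1 + 80 = 81.
sqrt(81) = 9, so x = (1 ± 9)/2: x = 5 or x = -4.

x = -4, x = -3, x = 5


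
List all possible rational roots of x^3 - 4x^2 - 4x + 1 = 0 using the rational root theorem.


Rational root theorem: possible roots are ±p/q where:
  p divides the constant term (1): p ∈ {1}
  q divides the leading coefficient (1): q ∈ {1}

All possible rational roots: -1, 1

-1, 1


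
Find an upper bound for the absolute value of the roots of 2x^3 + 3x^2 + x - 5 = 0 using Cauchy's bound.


Cauchy's bound: all roots r satisfy |r| <= 1 + max(|a_i/a_n|) for i = 0,...,n-1
where a_n is the leading coefficient.

Coefficients: [2, 3, 1, -5]
Leading coefficient a_n = 2
Ratios |a_i/a_n|: 3/2, 1/2, 5/2
Maximum ratio: 5/2
Cauchy's bound: |r| <= 1 + 5/2 = 7/2

Upper bound = 7/2


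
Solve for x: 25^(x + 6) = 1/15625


Express both sides with the same base.
1/15625 = 25^(-3)
Since the bases match, equate exponents: x + 6 = -3
So x = -3 - (6) = -9

x = -9


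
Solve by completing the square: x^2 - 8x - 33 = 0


Start: x^2 - 8x - 33 = 0
Move constant: x^2 - 8x = 33
Half of -8 is -4, squared is 16
Add 16 to both sides: x^2 - 8x + 16 = 49
(x - 4)^2 = 49
x - 4 = ±7
x = 4 + 7 = 11 or x = 4 - 7 = -3

x = -3, x = 11


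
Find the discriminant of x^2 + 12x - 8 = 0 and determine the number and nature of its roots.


For ax^2 + bx + c = 0, discriminant D = b^2 - 4ac
Here a = 1, b = 12, c = -8
D = (12)^2 - 4(1)(-8) = 144 + 32 = 176

D = 176 > 0 but not a perfect square
The equation has 2 distinct real irrational roots.

Discriminant = 176, 2 distinct real irrational roots


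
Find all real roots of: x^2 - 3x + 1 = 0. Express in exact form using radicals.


Using the quadratic formula: x = (-b ± sqrt(b^2 - 4ac)) / (2a)
Here a = 1, b = -3, c = 1
Discriminant = b^2 - 4ac = (-3)^2 - 4(1)(1) = 9 - 4 = 5
Since discriminant = 5 > 0, there are two real roots.
x = (3 ± sqrt(5)) / 2
Numerically: x ≈ 2.6180 or x ≈ 0.3820

x = (3 + sqrt(5)) / 2 or x = (3 - sqrt(5)) / 2


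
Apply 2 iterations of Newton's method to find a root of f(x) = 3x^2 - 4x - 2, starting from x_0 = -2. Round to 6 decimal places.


Newton's method: x_(n+1) = x_n - f(x_n)/f'(x_n)
f(x) = 3x^2 - 4x - 2
f'(x) = 6x - 4

Iteration 1:
  f(-2.000000) = 18.000000
  f'(-2.000000) = -16.000000
  x_1 = -2.000000 - (18.000000)/(-16.000000) = -0.875000

Iteration 2:
  f(-0.875000) = 3.796875
  f'(-0.875000) = -9.250000
  x_2 = -0.875000 - (3.796875)/(-9.250000) = -0.464527

x_2 = -0.464527


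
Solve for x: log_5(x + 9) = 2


Convert to exponential form: x + 9 = 5^2 = 25
x = 25 - 9 = 16
Check: log_5(16 + 9) = log_5(25) = log_5(25) = 2 ✓

x = 16


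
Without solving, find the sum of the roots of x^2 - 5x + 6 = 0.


By Vieta's formulas for ax^2 + bx + c = 0:
  Sum of roots = -b/a
  Product of roots = c/a

Here a = 1, b = -5, c = 6
Sum = -(-5)/1 = 5
Product = 6/1 = 6

Sum = 5


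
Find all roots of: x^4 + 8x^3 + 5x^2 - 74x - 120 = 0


Let p(x) = x^4 + 8x^3 + 5x^2 - 74x - 120. By the rational root theorem (leading coefficient 1), any rational root is an integer divisor of 120: try ±1, ±2, ... in turn.
Test x = 1: value = -180 ≠ 0.
Test x = -1: value = -48 ≠ 0.
Test x = 2: value = -168 ≠ 0.
Test x = -2: value = 0 ✓, so (x + 2) is a factor.
Synthetic division by (x + 2): bring down 1; 1(-2) + 8 = 6; 6(-2) + 5 = -7; (-7)(-2) - 74 = -60; (-60)(-2) - 120 = 0 → quotient x^3 + 6x^2 - 7x - 60, remainder 0.
Continue with the quotient x^3 + 6x^2 - 7x - 60 (candidates must divide 60; re-test x = -2 first in case it repeats).
Test x = -2: value = -30 ≠ 0.
Test x = 3: value = 0 ✓, so (x - 3) is a factor.
Synthetic division by (x - 3): bring down 1; 1(3) + 6 = 9; 9(3) - 7 = 20; 20(3) - 60 = 0 → quotient x^2 + 9x + 20, remainder 0.
Solve the quadratic x^2 + 9x + 20 = 0: discriminant = 9^2 - 4(1)(20) = 81 - 80 = 1.
sqrt(1) = 1, so x = (-9 ± 1)/2: x = -4 or x = -5.
Collecting all roots found:

x = -5, x = -4, x = -2, x = 3


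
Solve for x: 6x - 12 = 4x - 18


Starting with: 6x - 12 = 4x - 18
Move all x terms to left: (6 - 4)x = -18 + 12
Simplify: 2x = -6
Divide both sides by 2: x = -3

x = -3


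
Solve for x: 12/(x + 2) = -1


Multiply both sides by (x + 2): 12 = -1(x + 2)
Distribute: 12 = -x - 2
-x = 12 + 2 = 14
x = -14

x = -14


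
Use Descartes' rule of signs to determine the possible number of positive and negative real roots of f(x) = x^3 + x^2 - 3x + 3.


Descartes' rule of signs:

For positive roots, count sign changes in f(x) = x^3 + x^2 - 3x + 3:
Signs of coefficients: +, +, -, +
Number of sign changes: 2
Possible positive real roots: 2, 0

For negative roots, examine f(-x) = -x^3 + x^2 + 3x + 3:
Signs of coefficients: -, +, +, +
Number of sign changes: 1
Possible negative real roots: 1

Positive roots: 2 or 0; Negative roots: 1


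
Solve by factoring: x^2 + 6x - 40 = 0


We need two numbers that multiply to -40 and add to 6.
Those numbers are 10 and -4 (since 10 * (-4) = -40 and 10 + (-4) = 6).
So x^2 + 6x - 40 = (x + 10)(x - 4) = 0
Setting each factor to zero: x = -10 or x = 4

x = -10, x = 4


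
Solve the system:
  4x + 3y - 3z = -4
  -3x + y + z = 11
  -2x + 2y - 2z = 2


Using Cramer's rule. Expand each determinant along the first row.
D  = 4*[1*(-2) - 1*2] - 3*[(-3)*(-2) - 1*(-2)] + (-3)*[(-3)*2 - 1*(-2)]
  = 4*(-4) - 3*(8) + (-3)*(-4) = -28
Dx = (-4)*[1*(-2) - 1*2] - 3*[11*(-2) - 1*2] + (-3)*[11*2 - 1*2]
  = (-4)*(-4) - 3*(-24) + (-3)*(20) = 28
Dy = 4*[11*(-2) - 1*2] - (-4)*[(-3)*(-2) - 1*(-2)] + (-3)*[(-3)*2 - 11*(-2)]
  = 4*(-24) - (-4)*(8) + (-3)*(16) = -112
Dz = 4*[1*2 - 11*2] - 3*[(-3)*2 - 11*(-2)] + (-4)*[(-3)*2 - 1*(-2)]
  = 4*(-20) - 3*(16) + (-4)*(-4) = -112
x = Dx/D = 28/-28 = -1, y = Dy/D = -112/-28 = 4, z = Dz/D = -112/-28 = 4
Check eq1: (4)(-1) + (3)(4) + (-3)(4) = -4 = -4 ✓
Check eq2: (-3)(-1) + (1)(4) + (1)(4) = 11 = 11 ✓
Check eq3: (-2)(-1) + (2)(4) + (-2)(4) = 2 = 2 ✓

x = -1, y = 4, z = 4


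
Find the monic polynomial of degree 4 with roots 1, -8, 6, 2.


A monic polynomial with roots 1, -8, 6, 2 is:
p(x) = (x - 1)(x + 8)(x - 6)(x - 2)
After multiplying by (x - 1): x - 1
After multiplying by (x + 8): x^2 + 7x - 8
After multiplying by (x - 6): x^3 + x^2 - 50x + 48
After multiplying by (x - 2): x^4 - x^3 - 52x^2 + 148x - 96

x^4 - x^3 - 52x^2 + 148x - 96


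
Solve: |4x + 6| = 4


An absolute value equation |expr| = 4 gives two cases:
Case 1: 4x + 6 = 4
  4x = -2, so x = -1/2
Case 2: 4x + 6 = -4
  4x = -10, so x = -5/2

x = -5/2, x = -1/2


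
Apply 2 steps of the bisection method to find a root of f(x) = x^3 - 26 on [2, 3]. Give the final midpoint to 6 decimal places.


f(x) = x^3 - 26
f(2) = -18 < 0
f(3) = 1 > 0

Step 1: midpoint = (2.000000 + 3.000000)/2 = 2.500000
  f(2.500000) = -10.375000
  f(mid) < 0, so root is in [2.500000, 3.000000]

Step 2: midpoint = (2.500000 + 3.000000)/2 = 2.750000
  f(2.750000) = -5.203125
  f(mid) < 0, so root is in [2.750000, 3.000000]

midpoint = 2.750000


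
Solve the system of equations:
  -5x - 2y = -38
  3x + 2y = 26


Using Cramer's rule:
Determinant D = (-5)(2) - (3)(-2) = -10 + 6 = -4
Dx = (-38)(2) - (26)(-2) = -76 + 52 = -24
Dy = (-5)(26) - (3)(-38) = -130 + 114 = -16
x = Dx/D = -24/-4 = 6
y = Dy/D = -16/-4 = 4

x = 6, y = 4


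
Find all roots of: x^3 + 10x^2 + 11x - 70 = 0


Let p(x) = x^3 + 10x^2 + 11x - 70. By the rational root theorem (leading coefficient 1), any rational root is an integer divisor of 70: try ±1, ±2, ... in turn.
Test x = 1: value = -48 ≠ 0.
Test x = -1: value = -72 ≠ 0.
Test x = 2: value = 0 ✓, so (x - 2) is a factor.
Synthetic division by (x - 2): bring down 1; 1(2) + 10 = 12; 12(2) + 11 = 35; 35(2) - 70 = 0 → quotient x^2 + 12x + 35, remainder 0.
Solve the quadratic x^2 + 12x + 35 = 0: discriminant = 12^2 - 4(1)(35) = 144 - 140 = 4.
sqrt(4) = 2, so x = (-12 ± 2)/2: x = -5 or x = -7.
Collecting all roots found:

x = -7, x = -5, x = 2


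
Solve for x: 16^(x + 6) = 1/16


Express both sides with the same base.
1/16 = 16^(-1)
Since the bases match, equate exponents: x + 6 = -1
So x = -1 - (6) = -7

x = -7


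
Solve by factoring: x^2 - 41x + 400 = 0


We need two numbers that multiply to 400 and add to -41.
Those numbers are -16 and -25 (since (-16) * (-25) = 400 and (-16) + (-25) = -41).
So x^2 - 41x + 400 = (x - 16)(x - 25) = 0
Setting each factor to zero: x = 16 or x = 25

x = 16, x = 25


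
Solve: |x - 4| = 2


An absolute value equation |expr| = 2 gives two cases:
Case 1: x - 4 = 2
  x = 6, so x = 6
Case 2: x - 4 = -2
  x = 2, so x = 2

x = 2, x = 6


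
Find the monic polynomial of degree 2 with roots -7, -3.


A monic polynomial with roots -7, -3 is:
p(x) = (x + 7)(x + 3)
After multiplying by (x + 7): x + 7
After multiplying by (x + 3): x^2 + 10x + 21

x^2 + 10x + 21


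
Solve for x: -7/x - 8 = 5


Subtract -8 from both sides: -7/x = 13
Multiply both sides by x: -7 = 13 * x
Divide by 13: x = -7/13

x = -7/13


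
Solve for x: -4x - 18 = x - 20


Starting with: -4x - 18 = x - 20
Move all x terms to left: (-4 - 1)x = -20 + 18
Simplify: -5x = -2
Divide both sides by -5: x = 2/5

x = 2/5


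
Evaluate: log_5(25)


We need the exponent such that 5^? = 25
5^2 = 25
Therefore log_5(25) = 2

2


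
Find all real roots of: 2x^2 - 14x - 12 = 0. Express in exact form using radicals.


Using the quadratic formula: x = (-b ± sqrt(b^2 - 4ac)) / (2a)
Here a = 2, b = -14, c = -12
Discriminant = b^2 - 4ac = (-14)^2 - 4(2)(-12) = 196 + 96 = 292
Since discriminant = 292 > 0, there are two real roots.
x = (14 ± 2*sqrt(73)) / 4
Simplifying: x = (7 ± sqrt(73)) / 2
Numerically: x ≈ 7.7720 or x ≈ -0.7720

x = (7 + sqrt(73)) / 2 or x = (7 - sqrt(73)) / 2


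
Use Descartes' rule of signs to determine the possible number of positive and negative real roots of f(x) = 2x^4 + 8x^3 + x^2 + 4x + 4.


Descartes' rule of signs:

For positive roots, count sign changes in f(x) = 2x^4 + 8x^3 + x^2 + 4x + 4:
Signs of coefficients: +, +, +, +, +
Number of sign changes: 0
Possible positive real roots: 0

For negative roots, examine f(-x) = 2x^4 - 8x^3 + x^2 - 4x + 4:
Signs of coefficients: +, -, +, -, +
Number of sign changes: 4
Possible negative real roots: 4, 2, 0

Positive roots: 0; Negative roots: 4 or 2 or 0


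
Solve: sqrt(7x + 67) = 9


Square both sides: 7x + 67 = 9^2 = 81
7x = 81 - 67 = 14
x = 2
Check: sqrt(7*2 + 67) = sqrt(81) = 9 ✓

x = 2


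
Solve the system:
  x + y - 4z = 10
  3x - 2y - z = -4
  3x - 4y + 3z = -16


Using Cramer's rule. Expand each determinant along the first row.
D  = 1*[(-2)*3 - (-1)*(-4)] - 1*[3*3 - (-1)*3] + (-4)*[3*(-4) - (-2)*3]
  = 1*(-10) - 1*(12) + (-4)*(-6) = 2
Dx = 10*[(-2)*3 - (-1)*(-4)] - 1*[(-4)*3 - (-1)*(-16)] + (-4)*[(-4)*(-4) - (-2)*(-16)]
  = 10*(-10) - 1*(-28) + (-4)*(-16) = -8
Dy = 1*[(-4)*3 - (-1)*(-16)] - 10*[3*3 - (-1)*3] + (-4)*[3*(-16) - (-4)*3]
  = 1*(-28) - 10*(12) + (-4)*(-36) = -4
Dz = 1*[(-2)*(-16) - (-4)*(-4)] - 1*[3*(-16) - (-4)*3] + 10*[3*(-4) - (-2)*3]
  = 1*(16) - 1*(-36) + 10*(-6) = -8
x = Dx/D = -8/2 = -4, y = Dy/D = -4/2 = -2, z = Dz/D = -8/2 = -4
Check eq1: (1)(-4) + (1)(-2) + (-4)(-4) = 10 = 10 ✓
Check eq2: (3)(-4) + (-2)(-2) + (-1)(-4) = -4 = -4 ✓
Check eq3: (3)(-4) + (-4)(-2) + (3)(-4) = -16 = -16 ✓

x = -4, y = -2, z = -4


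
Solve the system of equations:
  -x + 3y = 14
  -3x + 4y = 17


Using Cramer's rule:
Determinant D = (-1)(4) - (-3)(3) = -4 + 9 = 5
Dx = (14)(4) - (17)(3) = 56 - 51 = 5
Dy = (-1)(17) - (-3)(14) = -17 + 42 = 25
x = Dx/D = 5/5 = 1
y = Dy/D = 25/5 = 5

x = 1, y = 5


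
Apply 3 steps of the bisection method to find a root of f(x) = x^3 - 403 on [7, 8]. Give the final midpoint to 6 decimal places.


f(x) = x^3 - 403
f(7) = -60 < 0
f(8) = 109 > 0

Step 1: midpoint = (7.000000 + 8.000000)/2 = 7.500000
  f(7.500000) = 18.875000
  f(mid) > 0, so root is in [7.000000, 7.500000]

Step 2: midpoint = (7.000000 + 7.500000)/2 = 7.250000
  f(7.250000) = -21.921875
  f(mid) < 0, so root is in [7.250000, 7.500000]

Step 3: midpoint = (7.250000 + 7.500000)/2 = 7.375000
  f(7.375000) = -1.869141
  f(mid) < 0, so root is in [7.375000, 7.500000]

midpoint = 7.375000


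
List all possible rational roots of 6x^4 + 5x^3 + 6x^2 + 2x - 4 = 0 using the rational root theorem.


Rational root theorem: possible roots are ±p/q where:
  p divides the constant term (-4): p ∈ {1, 2, 4}
  q divides the leading coefficient (6): q ∈ {1, 2, 3, 6}

All possible rational roots: -4, -2, -4/3, -1, -2/3, -1/2, -1/3, -1/6, 1/6, 1/3, 1/2, 2/3, 1, 4/3, 2, 4

-4, -2, -4/3, -1, -2/3, -1/2, -1/3, -1/6, 1/6, 1/3, 1/2, 2/3, 1, 4/3, 2, 4


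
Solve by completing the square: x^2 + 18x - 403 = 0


Start: x^2 + 18x - 403 = 0
Move constant: x^2 + 18x = 403
Half of 18 is 9, squared is 81
Add 81 to both sides: x^2 + 18x + 81 = 484
(x + 9)^2 = 484
x + 9 = ±22
x = -9 + 22 = 13 or x = -9 - 22 = -31

x = -31, x = 13


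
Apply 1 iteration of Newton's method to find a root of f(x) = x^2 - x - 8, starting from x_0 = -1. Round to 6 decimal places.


Newton's method: x_(n+1) = x_n - f(x_n)/f'(x_n)
f(x) = x^2 - x - 8
f'(x) = 2x - 1

Iteration 1:
  f(-1.000000) = -6.000000
  f'(-1.000000) = -3.000000
  x_1 = -1.000000 - (-6.000000)/(-3.000000) = -3.000000

x_1 = -3.000000


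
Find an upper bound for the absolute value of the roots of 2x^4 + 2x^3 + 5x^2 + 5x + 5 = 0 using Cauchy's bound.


Cauchy's bound: all roots r satisfy |r| <= 1 + max(|a_i/a_n|) for i = 0,...,n-1
where a_n is the leading coefficient.

Coefficients: [2, 2, 5, 5, 5]
Leading coefficient a_n = 2
Ratios |a_i/a_n|: 1, 5/2, 5/2, 5/2
Maximum ratio: 5/2
Cauchy's bound: |r| <= 1 + 5/2 = 7/2

Upper bound = 7/2


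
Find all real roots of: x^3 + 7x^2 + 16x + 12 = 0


Let p(x) = x^3 + 7x^2 + 16x + 12. By the rational root theorem (leading coefficient 1), any rational root is an integer divisor of 12: try ±1, ±2, ... in turn.
Test x = 1: value = 36 ≠ 0.
Test x = -1: value = 2 ≠ 0.
Test x = 2: value = 80 ≠ 0.
Test x = -2: value = 0 ✓, so (x + 2) is a factor.
Synthetic division by (x + 2): bring down 1; 1(-2) + 7 = 5; 5(-2) + 16 = 6; 6(-2) + 12 = 0 → quotient x^2 + 5x + 6, remainder 0.
Solve the quadratic x^2 + 5x + 6 = 0: discriminant = 5^2 - 4(1)(6) = 25 - 24 = 1.
sqrt(1) = 1, so x = (-5 ± 1)/2: x = -2 or x = -3.

x = -3, x = -2 (multiplicity 2)


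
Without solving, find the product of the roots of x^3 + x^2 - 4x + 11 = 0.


By Vieta's formulas for x^3 + bx^2 + cx + d = 0:
  r1 + r2 + r3 = -b/a = -1
  r1*r2 + r1*r3 + r2*r3 = c/a = -4
  r1*r2*r3 = -d/a = -11


Product = -11


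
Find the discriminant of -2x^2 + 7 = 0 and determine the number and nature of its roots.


For ax^2 + bx + c = 0, discriminant D = b^2 - 4ac
Here a = -2, b = 0, c = 7
D = (0)^2 - 4(-2)(7) = 0 + 56 = 56

D = 56 > 0 but not a perfect square
The equation has 2 distinct real irrational roots.

Discriminant = 56, 2 distinct real irrational roots


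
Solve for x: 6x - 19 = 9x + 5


Starting with: 6x - 19 = 9x + 5
Move all x terms to left: (6 - 9)x = 5 + 19
Simplify: -3x = 24
Divide both sides by -3: x = -8

x = -8


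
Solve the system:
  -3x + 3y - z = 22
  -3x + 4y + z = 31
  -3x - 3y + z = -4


Using Cramer's rule. Expand each determinant along the first row.
D  = (-3)*[4*1 - 1*(-3)] - 3*[(-3)*1 - 1*(-3)] + (-1)*[(-3)*(-3) - 4*(-3)]
  = (-3)*(7) - 3*(0) + (-1)*(21) = -42
Dx = 22*[4*1 - 1*(-3)] - 3*[31*1 - 1*(-4)] + (-1)*[31*(-3) - 4*(-4)]
  = 22*(7) - 3*(35) + (-1)*(-77) = 126
Dy = (-3)*[31*1 - 1*(-4)] - 22*[(-3)*1 - 1*(-3)] + (-1)*[(-3)*(-4) - 31*(-3)]
  = (-3)*(35) - 22*(0) + (-1)*(105) = -210
Dz = (-3)*[4*(-4) - 31*(-3)] - 3*[(-3)*(-4) - 31*(-3)] + 22*[(-3)*(-3) - 4*(-3)]
  = (-3)*(77) - 3*(105) + 22*(21) = -84
x = Dx/D = 126/-42 = -3, y = Dy/D = -210/-42 = 5, z = Dz/D = -84/-42 = 2
Check eq1: (-3)(-3) + (3)(5) + (-1)(2) = 22 = 22 ✓
Check eq2: (-3)(-3) + (4)(5) + (1)(2) = 31 = 31 ✓
Check eq3: (-3)(-3) + (-3)(5) + (1)(2) = -4 = -4 ✓

x = -3, y = 5, z = 2


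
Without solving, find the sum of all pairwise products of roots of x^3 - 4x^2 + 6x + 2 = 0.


By Vieta's formulas for x^3 + bx^2 + cx + d = 0:
  r1 + r2 + r3 = -b/a = 4
  r1*r2 + r1*r3 + r2*r3 = c/a = 6
  r1*r2*r3 = -d/a = -2


Sum of pairwise products = 6


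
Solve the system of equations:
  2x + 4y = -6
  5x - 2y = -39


Using Cramer's rule:
Determinant D = (2)(-2) - (5)(4) = -4 - 20 = -24
Dx = (-6)(-2) - (-39)(4) = 12 + 156 = 168
Dy = (2)(-39) - (5)(-6) = -78 + 30 = -48
x = Dx/D = 168/-24 = -7
y = Dy/D = -48/-24 = 2

x = -7, y = 2


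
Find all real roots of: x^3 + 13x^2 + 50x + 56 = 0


Let p(x) = x^3 + 13x^2 + 50x + 56. By the rational root theorem (leading coefficient 1), any rational root is an integer divisor of 56: try ±1, ±2, ... in turn.
Test x = 1: value = 120 ≠ 0.
Test x = -1: value = 18 ≠ 0.
Test x = 2: value = 216 ≠ 0.
Test x = -2: value = 0 ✓, so (x + 2) is a factor.
Synthetic division by (x + 2): bring down 1; 1(-2) + 13 = 11; 11(-2) + 50 = 28; 28(-2) + 56 = 0 → quotient x^2 + 11x + 28, remainder 0.
Solve the quadratic x^2 + 11x + 28 = 0: discriminant = 11^2 - 4(1)(28) = 121 - 112 = 9.
sqrt(9) = 3, so x = (-11 ± 3)/2: x = -4 or x = -7.

x = -7, x = -4, x = -2


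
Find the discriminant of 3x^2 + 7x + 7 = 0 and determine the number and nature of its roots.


For ax^2 + bx + c = 0, discriminant D = b^2 - 4ac
Here a = 3, b = 7, c = 7
D = (7)^2 - 4(3)(7) = 49 - 84 = -35

D = -35 < 0
The equation has no real roots (2 complex conjugate roots).

Discriminant = -35, no real roots (2 complex conjugate roots)


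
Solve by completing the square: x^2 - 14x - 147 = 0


Start: x^2 - 14x - 147 = 0
Move constant: x^2 - 14x = 147
Half of -14 is -7, squared is 49
Add 49 to both sides: x^2 - 14x + 49 = 196
(x - 7)^2 = 196
x - 7 = ±14
x = 7 + 14 = 21 or x = 7 - 14 = -7

x = -7, x = 21


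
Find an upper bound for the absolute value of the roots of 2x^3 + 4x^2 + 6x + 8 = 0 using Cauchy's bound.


Cauchy's bound: all roots r satisfy |r| <= 1 + max(|a_i/a_n|) for i = 0,...,n-1
where a_n is the leading coefficient.

Coefficients: [2, 4, 6, 8]
Leading coefficient a_n = 2
Ratios |a_i/a_n|: 2, 3, 4
Maximum ratio: 4
Cauchy's bound: |r| <= 1 + 4 = 5

Upper bound = 5


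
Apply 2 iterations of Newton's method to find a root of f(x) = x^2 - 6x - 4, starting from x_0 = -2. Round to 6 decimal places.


Newton's method: x_(n+1) = x_n - f(x_n)/f'(x_n)
f(x) = x^2 - 6x - 4
f'(x) = 2x - 6

Iteration 1:
  f(-2.000000) = 12.000000
  f'(-2.000000) = -10.000000
  x_1 = -2.000000 - (12.000000)/(-10.000000) = -0.800000

Iteration 2:
  f(-0.800000) = 1.440000
  f'(-0.800000) = -7.600000
  x_2 = -0.800000 - (1.440000)/(-7.600000) = -0.610526

x_2 = -0.610526


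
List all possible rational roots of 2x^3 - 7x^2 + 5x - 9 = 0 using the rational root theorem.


Rational root theorem: possible roots are ±p/q where:
  p divides the constant term (-9): p ∈ {1, 3, 9}
  q divides the leading coefficient (2): q ∈ {1, 2}

All possible rational roots: -9, -9/2, -3, -3/2, -1, -1/2, 1/2, 1, 3/2, 3, 9/2, 9

-9, -9/2, -3, -3/2, -1, -1/2, 1/2, 1, 3/2, 3, 9/2, 9


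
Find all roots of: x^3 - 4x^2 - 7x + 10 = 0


Let p(x) = x^3 - 4x^2 - 7x + 10. By the rational root theorem (leading coefficient 1), any rational root is an integer divisor of 10: try ±1, ±2, ... in turn.
Test x = 1: value = 0 ✓, so (x - 1) is a factor.
Synthetic division by (x - 1): bring down 1; 1(1) - 4 = -3; (-3)(1) - 7 = -10; (-10)(1) + 10 = 0 → quotient x^2 - 3x - 10, remainder 0.
Solve the quadratic x^2 - 3x - 10 = 0: discriminant = (-3)^2 - 4(1)(-10) = 9 + 40 = 49.
sqrt(49) = 7, so x = (3 ± 7)/2: x = 5 or x = -2.
Collecting all roots found:

x = -2, x = 1, x = 5


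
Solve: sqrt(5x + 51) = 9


Square both sides: 5x + 51 = 9^2 = 81
5x = 81 - 51 = 30
x = 6
Check: sqrt(5*6 + 51) = sqrt(81) = 9 ✓

x = 6


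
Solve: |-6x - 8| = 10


An absolute value equation |expr| = 10 gives two cases:
Case 1: -6x - 8 = 10
  -6x = 18, so x = -3
Case 2: -6x - 8 = -10
  -6x = -2, so x = 1/3

x = -3, x = 1/3


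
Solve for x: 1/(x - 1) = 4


Multiply both sides by (x - 1): 1 = 4(x - 1)
Distribute: 1 = 4x - 4
4x = 1 + 4 = 5
x = 5/4

x = 5/4


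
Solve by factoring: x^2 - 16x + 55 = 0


We need two numbers that multiply to 55 and add to -16.
Those numbers are -5 and -11 (since (-5) * (-11) = 55 and (-5) + (-11) = -16).
So x^2 - 16x + 55 = (x - 5)(x - 11) = 0
Setting each factor to zero: x = 5 or x = 11

x = 5, x = 11


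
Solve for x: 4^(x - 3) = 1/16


Express both sides with the same base.
1/16 = 4^(-2)
Since the bases match, equate exponents: x - 3 = -2
So x = -2 - (-3) = 1

x = 1


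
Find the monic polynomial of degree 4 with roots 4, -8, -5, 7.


A monic polynomial with roots 4, -8, -5, 7 is:
p(x) = (x - 4)(x + 8)(x + 5)(x - 7)
After multiplying by (x - 4): x - 4
After multiplying by (x + 8): x^2 + 4x - 32
After multiplying by (x + 5): x^3 + 9x^2 - 12x - 160
After multiplying by (x - 7): x^4 + 2x^3 - 75x^2 - 76x + 1120

x^4 + 2x^3 - 75x^2 - 76x + 1120


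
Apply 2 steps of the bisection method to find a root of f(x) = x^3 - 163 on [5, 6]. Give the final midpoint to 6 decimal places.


f(x) = x^3 - 163
f(5) = -38 < 0
f(6) = 53 > 0

Step 1: midpoint = (5.000000 + 6.000000)/2 = 5.500000
  f(5.500000) = 3.375000
  f(mid) > 0, so root is in [5.000000, 5.500000]

Step 2: midpoint = (5.000000 + 5.500000)/2 = 5.250000
  f(5.250000) = -18.296875
  f(mid) < 0, so root is in [5.250000, 5.500000]

midpoint = 5.250000


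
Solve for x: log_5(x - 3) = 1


Convert to exponential form: x - 3 = 5^1 = 5
x = 5 + 3 = 8
Check: log_5(8 - 3) = log_5(5) = log_5(5) = 1 ✓

x = 8


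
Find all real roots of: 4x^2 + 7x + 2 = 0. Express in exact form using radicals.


Using the quadratic formula: x = (-b ± sqrt(b^2 - 4ac)) / (2a)
Here a = 4, b = 7, c = 2
Discriminant = b^2 - 4ac = 7^2 - 4(4)(2) = 49 - 32 = 17
Since discriminant = 17 > 0, there are two real roots.
x = (-7 ± sqrt(17)) / 8
Numerically: x ≈ -0.3596 or x ≈ -1.3904

x = (-7 + sqrt(17)) / 8 or x = (-7 - sqrt(17)) / 8


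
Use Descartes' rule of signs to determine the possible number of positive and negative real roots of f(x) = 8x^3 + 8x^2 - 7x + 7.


Descartes' rule of signs:

For positive roots, count sign changes in f(x) = 8x^3 + 8x^2 - 7x + 7:
Signs of coefficients: +, +, -, +
Number of sign changes: 2
Possible positive real roots: 2, 0

For negative roots, examine f(-x) = -8x^3 + 8x^2 + 7x + 7:
Signs of coefficients: -, +, +, +
Number of sign changes: 1
Possible negative real roots: 1

Positive roots: 2 or 0; Negative roots: 1


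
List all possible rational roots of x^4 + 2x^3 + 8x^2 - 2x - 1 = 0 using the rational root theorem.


Rational root theorem: possible roots are ±p/q where:
  p divides the constant term (-1): p ∈ {1}
  q divides the leading coefficient (1): q ∈ {1}

All possible rational roots: -1, 1

-1, 1


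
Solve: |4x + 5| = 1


An absolute value equation |expr| = 1 gives two cases:
Case 1: 4x + 5 = 1
  4x = -4, so x = -1
Case 2: 4x + 5 = -1
  4x = -6, so x = -3/2

x = -3/2, x = -1


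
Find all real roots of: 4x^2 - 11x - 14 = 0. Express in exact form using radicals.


Using the quadratic formula: x = (-b ± sqrt(b^2 - 4ac)) / (2a)
Here a = 4, b = -11, c = -14
Discriminant = b^2 - 4ac = (-11)^2 - 4(4)(-14) = 121 + 224 = 345
Since discriminant = 345 > 0, there are two real roots.
x = (11 ± sqrt(345)) / 8
Numerically: x ≈ 3.6968 or x ≈ -0.9468

x = (11 + sqrt(345)) / 8 or x = (11 - sqrt(345)) / 8


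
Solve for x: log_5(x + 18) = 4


Convert to exponential form: x + 18 = 5^4 = 625
x = 625 - 18 = 607
Check: log_5(607 + 18) = log_5(625) = log_5(625) = 4 ✓

x = 607


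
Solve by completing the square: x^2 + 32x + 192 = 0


Start: x^2 + 32x + 192 = 0
Move constant: x^2 + 32x = -192
Half of 32 is 16, squared is 256
Add 256 to both sides: x^2 + 32x + 256 = 64
(x + 16)^2 = 64
x + 16 = ±8
x = -16 + 8 = -8 or x = -16 - 8 = -24

x = -24, x = -8


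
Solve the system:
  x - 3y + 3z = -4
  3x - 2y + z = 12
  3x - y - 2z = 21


Using Cramer's rule. Expand each determinant along the first row.
D  = 1*[(-2)*(-2) - 1*(-1)] - (-3)*[3*(-2) - 1*3] + 3*[3*(-1) - (-2)*3]
  = 1*(5) - (-3)*(-9) + 3*(3) = -13
Dx = (-4)*[(-2)*(-2) - 1*(-1)] - (-3)*[12*(-2) - 1*21] + 3*[12*(-1) - (-2)*21]
  = (-4)*(5) - (-3)*(-45) + 3*(30) = -65
Dy = 1*[12*(-2) - 1*21] - (-4)*[3*(-2) - 1*3] + 3*[3*21 - 12*3]
  = 1*(-45) - (-4)*(-9) + 3*(27) = 0
Dz = 1*[(-2)*21 - 12*(-1)] - (-3)*[3*21 - 12*3] + (-4)*[3*(-1) - (-2)*3]
  = 1*(-30) - (-3)*(27) + (-4)*(3) = 39
x = Dx/D = -65/-13 = 5, y = Dy/D = 0/-13 = 0, z = Dz/D = 39/-13 = -3
Check eq1: (1)(5) + (-3)(0) + (3)(-3) = -4 = -4 ✓
Check eq2: (3)(5) + (-2)(0) + (1)(-3) = 12 = 12 ✓
Check eq3: (3)(5) + (-1)(0) + (-2)(-3) = 21 = 21 ✓

x = 5, y = 0, z = -3
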